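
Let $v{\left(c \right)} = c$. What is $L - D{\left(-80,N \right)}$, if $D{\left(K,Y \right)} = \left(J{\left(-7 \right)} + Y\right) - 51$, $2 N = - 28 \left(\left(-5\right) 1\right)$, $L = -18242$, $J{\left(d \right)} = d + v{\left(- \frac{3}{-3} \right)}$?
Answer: $-18255$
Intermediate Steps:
$J{\left(d \right)} = 1 + d$ ($J{\left(d \right)} = d - \frac{3}{-3} = d - -1 = d + 1 = 1 + d$)
$N = 70$ ($N = \frac{\left(-28\right) \left(\left(-5\right) 1\right)}{2} = \frac{\left(-28\right) \left(-5\right)}{2} = \frac{1}{2} \cdot 140 = 70$)
$D{\left(K,Y \right)} = -57 + Y$ ($D{\left(K,Y \right)} = \left(\left(1 - 7\right) + Y\right) - 51 = \left(-6 + Y\right) - 51 = -57 + Y$)
$L - D{\left(-80,N \right)} = -18242 - \left(-57 + 70\right) = -18242 - 13 = -18255$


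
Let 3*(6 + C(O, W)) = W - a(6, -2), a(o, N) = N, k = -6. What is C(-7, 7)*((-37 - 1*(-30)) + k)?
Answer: 39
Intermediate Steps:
C(O, W) = -16/3 + W/3 (C(O, W) = -6 + (W - 1*(-2))/3 = -6 + (W + 2)/3 = -6 + (2 + W)/3 = -6 + (⅔ + W/3) = -16/3 + W/3)
C(-7, 7)*((-37 - 1*(-30)) + k) = (-16/3 + (⅓)*7)*((-37 - 1*(-30)) - 6) = (-16/3 + 7/3)*((-37 + 30) - 6) = -3*(-7 - 6) = -3*(-13) = 39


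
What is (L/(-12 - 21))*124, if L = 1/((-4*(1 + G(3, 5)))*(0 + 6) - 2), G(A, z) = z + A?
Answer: 62/3597 ≈ 0.017237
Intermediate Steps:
G(A, z) = A + z
L = -1/218 (L = 1/((-4*(1 + (3 + 5)))*(0 + 6) - 2) = 1/(-4*(1 + 8)*6 - 2) = 1/(-4*9*6 - 2) = 1/(-36*6 - 2) = 1/(-216 - 2) = 1/(-218) = -1/218 ≈ -0.0045872)
(L/(-12 - 21))*124 = -1/(218*(-12 - 21))*124 = -1/218/(-33)*124 = -1/218*(-1/33)*124 = (1/7194)*124 = 62/3597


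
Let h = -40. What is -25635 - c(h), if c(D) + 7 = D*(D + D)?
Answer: -28828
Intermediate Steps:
c(D) = -7 + 2*D² (c(D) = -7 + D*(D + D) = -7 + D*(2*D) = -7 + 2*D²)
-25635 - c(h) = -25635 - (-7 + 2*(-40)²) = -25635 - (-7 + 2*1600) = -25635 - (-7 + 3200) = -25635 - 1*3193 = -25635 - 3193 = -28828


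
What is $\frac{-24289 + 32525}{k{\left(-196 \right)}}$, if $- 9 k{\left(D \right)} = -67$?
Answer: $\frac{74124}{67} \approx 1106.3$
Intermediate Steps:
$k{\left(D \right)} = \frac{67}{9}$ ($k{\left(D \right)} = \left(- \frac{1}{9}\right) \left(-67\right) = \frac{67}{9}$)
$\frac{-24289 + 32525}{k{\left(-196 \right)}} = \frac{-24289 + 32525}{\frac{67}{9}} = 8236 \cdot \frac{9}{67} = \frac{74124}{67}$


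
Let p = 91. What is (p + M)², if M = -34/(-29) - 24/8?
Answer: 6687396/841 ≈ 7951.7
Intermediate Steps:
M = -53/29 (M = -34*(-1/29) - 24*⅛ = 34/29 - 3 = -53/29 ≈ -1.8276)
(p + M)² = (91 - 53/29)² = (2586/29)² = 6687396/841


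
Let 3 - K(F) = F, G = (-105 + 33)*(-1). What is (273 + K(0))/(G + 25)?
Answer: 276/97 ≈ 2.8454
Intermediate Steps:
G = 72 (G = -72*(-1) = 72)
K(F) = 3 - F
(273 + K(0))/(G + 25) = (273 + (3 - 1*0))/(72 + 25) = (273 + (3 + 0))/97 = (273 + 3)*(1/97) = 276*(1/97) = 276/97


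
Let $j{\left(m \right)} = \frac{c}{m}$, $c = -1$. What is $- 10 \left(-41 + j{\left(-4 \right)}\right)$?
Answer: $\frac{815}{2} \approx 407.5$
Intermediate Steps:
$j{\left(m \right)} = - \frac{1}{m}$
$- 10 \left(-41 + j{\left(-4 \right)}\right) = - 10 \left(-41 - \frac{1}{-4}\right) = - 10 \left(-41 - - \frac{1}{4}\right) = - 10 \left(-41 + \frac{1}{4}\right) = \left(-10\right) \left(- \frac{163}{4}\right) = \frac{815}{2}$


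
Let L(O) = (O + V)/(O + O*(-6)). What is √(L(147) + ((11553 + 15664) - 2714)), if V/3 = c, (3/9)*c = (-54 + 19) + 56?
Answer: √30015615/35 ≈ 156.53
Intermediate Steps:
c = 63 (c = 3*((-54 + 19) + 56) = 3*(-35 + 56) = 3*21 = 63)
V = 189 (V = 3*63 = 189)
L(O) = -(189 + O)/(5*O) (L(O) = (O + 189)/(O + O*(-6)) = (189 + O)/(O - 6*O) = (189 + O)/((-5*O)) = (189 + O)*(-1/(5*O)) = -(189 + O)/(5*O))
√(L(147) + ((11553 + 15664) - 2714)) = √((⅕)*(-189 - 1*147)/147 + ((11553 + 15664) - 2714)) = √((⅕)*(1/147)*(-189 - 147) + (27217 - 2714)) = √((⅕)*(1/147)*(-336) + 24503) = √(-16/35 + 24503) = √(857589/35) = √30015615/35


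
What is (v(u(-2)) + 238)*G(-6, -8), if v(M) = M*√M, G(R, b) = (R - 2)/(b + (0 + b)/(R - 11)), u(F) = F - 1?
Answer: 2023/8 - 51*I*√3/16 ≈ 252.88 - 5.5209*I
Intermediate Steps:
u(F) = -1 + F
G(R, b) = (-2 + R)/(b + b/(-11 + R))
v(M) = M^(3/2)
(v(u(-2)) + 238)*G(-6, -8) = ((-1 - 2)^(3/2) + 238)*((22 + (-6)² - 13*(-6))/((-8)*(-10 - 6))) = ((-3)^(3/2) + 238)*(-⅛*(22 + 36 + 78)/(-16)) = (-3*I*√3 + 238)*(-⅛*(-1/16)*136) = (238 - 3*I*√3)*(17/16) = 2023/8 - 51*I*√3/16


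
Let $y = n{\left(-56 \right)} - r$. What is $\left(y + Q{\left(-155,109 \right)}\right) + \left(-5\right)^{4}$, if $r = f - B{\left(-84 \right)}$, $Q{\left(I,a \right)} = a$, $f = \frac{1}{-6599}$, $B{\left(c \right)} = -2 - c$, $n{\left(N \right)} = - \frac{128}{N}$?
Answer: $\frac{37799079}{46193} \approx 818.29$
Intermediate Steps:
$f = - \frac{1}{6599} \approx -0.00015154$
$r = - \frac{541119}{6599}$ ($r = - \frac{1}{6599} - \left(-2 - -84\right) = - \frac{1}{6599} - \left(-2 + 84\right) = - \frac{1}{6599} - 82 = - \frac{541119}{6599} \approx -82.0$)
$y = \frac{3893417}{46193}$ ($y = - \frac{128}{-56} - - \frac{541119}{6599} = \left(-128\right) \left(- \frac{1}{56}\right) + \frac{541119}{6599} = \frac{16}{7} + \frac{541119}{6599} = \frac{3893417}{46193} \approx 84.286$)
$\left(y + Q{\left(-155,109 \right)}\right) + \left(-5\right)^{4} = \left(\frac{3893417}{46193} + 109\right) + \left(-5\right)^{4} = \frac{8928454}{46193} + 625 = \frac{37799079}{46193}$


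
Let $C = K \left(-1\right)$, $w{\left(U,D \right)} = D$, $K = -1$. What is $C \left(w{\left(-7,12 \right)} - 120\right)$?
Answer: $-108$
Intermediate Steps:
$C = 1$ ($C = \left(-1\right) \left(-1\right) = 1$)
$C \left(w{\left(-7,12 \right)} - 120\right) = 1 \left(12 - 120\right) = 1 \left(-108\right) = -108$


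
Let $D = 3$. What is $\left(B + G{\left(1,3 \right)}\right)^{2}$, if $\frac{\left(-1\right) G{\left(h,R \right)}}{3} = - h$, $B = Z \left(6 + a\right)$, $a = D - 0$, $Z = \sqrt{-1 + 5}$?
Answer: $441$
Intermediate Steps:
$Z = 2$ ($Z = \sqrt{4} = 2$)
$a = 3$ ($a = 3 - 0 = 3 + 0 = 3$)
$B = 18$ ($B = 2 \left(6 + 3\right) = 2 \cdot 9 = 18$)
$G{\left(h,R \right)} = 3 h$ ($G{\left(h,R \right)} = - 3 \left(- h\right) = 3 h$)
$\left(B + G{\left(1,3 \right)}\right)^{2} = \left(18 + 3 \cdot 1\right)^{2} = \left(18 + 3\right)^{2} = 21^{2} = 441$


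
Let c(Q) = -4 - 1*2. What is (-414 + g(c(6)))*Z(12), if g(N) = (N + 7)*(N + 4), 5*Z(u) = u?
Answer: -4992/5 ≈ -998.40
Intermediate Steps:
Z(u) = u/5
c(Q) = -6 (c(Q) = -4 - 2 = -6)
g(N) = (4 + N)*(7 + N) (g(N) = (7 + N)*(4 + N) = (4 + N)*(7 + N))
(-414 + g(c(6)))*Z(12) = (-414 + (28 + (-6)² + 11*(-6)))*((⅕)*12) = (-414 + (28 + 36 - 66))*(12/5) = (-414 - 2)*(12/5) = -416*12/5 = -4992/5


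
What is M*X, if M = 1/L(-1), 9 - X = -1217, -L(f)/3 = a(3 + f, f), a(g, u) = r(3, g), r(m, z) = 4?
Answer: -613/6 ≈ -102.17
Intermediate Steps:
a(g, u) = 4
L(f) = -12 (L(f) = -3*4 = -12)
X = 1226 (X = 9 - 1*(-1217) = 9 + 1217 = 1226)
M = -1/12 (M = 1/(-12) = -1/12 ≈ -0.083333)
M*X = -1/12*1226 = -613/6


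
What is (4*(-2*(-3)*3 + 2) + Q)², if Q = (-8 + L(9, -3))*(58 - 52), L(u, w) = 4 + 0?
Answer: 3136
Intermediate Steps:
L(u, w) = 4
Q = -24 (Q = (-8 + 4)*(58 - 52) = -4*6 = -24)
(4*(-2*(-3)*3 + 2) + Q)² = (4*(-2*(-3)*3 + 2) - 24)² = (4*(6*3 + 2) - 24)² = (4*(18 + 2) - 24)² = (4*20 - 24)² = (80 - 24)² = 56² = 3136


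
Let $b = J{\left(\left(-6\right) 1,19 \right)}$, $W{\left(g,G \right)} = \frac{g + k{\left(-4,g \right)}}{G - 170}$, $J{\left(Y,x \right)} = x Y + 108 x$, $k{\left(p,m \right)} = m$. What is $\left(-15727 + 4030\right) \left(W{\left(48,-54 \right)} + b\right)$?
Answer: $-22663773$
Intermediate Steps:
$J{\left(Y,x \right)} = 108 x + Y x$ ($J{\left(Y,x \right)} = Y x + 108 x = 108 x + Y x$)
$W{\left(g,G \right)} = \frac{2 g}{-170 + G}$ ($W{\left(g,G \right)} = \frac{g + g}{G - 170} = \frac{2 g}{-170 + G}$)
$b = 1938$ ($b = 19 \left(108 - 6\right) = 19 \cdot 102 = 1938$)
$\left(-15727 + 4030\right) \left(W{\left(48,-54 \right)} + b\right) = \left(-15727 + 4030\right) \left(2 \cdot 48 \frac{1}{-170 - 54} + 1938\right) = - 11697 \left(2 \cdot 48 \frac{1}{-224} + 1938\right) = - 11697 \left(2 \cdot 48 \left(- \frac{1}{224}\right) + 1938\right) = - 11697 \left(- \frac{3}{7} + 1938\right) = \left(-11697\right) \frac{13563}{7} = -22663773$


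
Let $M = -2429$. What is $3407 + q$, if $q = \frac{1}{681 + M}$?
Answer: $\frac{5955435}{1748} \approx 3407.0$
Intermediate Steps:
$q = - \frac{1}{1748}$ ($q = \frac{1}{681 - 2429} = \frac{1}{-1748} = - \frac{1}{1748} \approx -0.00057208$)
$3407 + q = 3407 - \frac{1}{1748} = \frac{5955435}{1748}$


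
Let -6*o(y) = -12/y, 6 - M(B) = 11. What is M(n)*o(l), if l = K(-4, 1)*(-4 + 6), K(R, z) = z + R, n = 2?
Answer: 5/3 ≈ 1.6667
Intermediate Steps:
M(B) = -5 (M(B) = 6 - 1*11 = 6 - 11 = -5)
K(R, z) = R + z
l = -6 (l = (-4 + 1)*(-4 + 6) = -3*2 = -6)
o(y) = 2/y (o(y) = -(-2)/y = 2/y)
M(n)*o(l) = -10/(-6) = -10*(-1)/6 = -5*(-⅓) = 5/3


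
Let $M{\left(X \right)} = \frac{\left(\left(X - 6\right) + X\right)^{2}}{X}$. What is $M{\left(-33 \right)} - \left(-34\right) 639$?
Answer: $\frac{237258}{11} \approx 21569.0$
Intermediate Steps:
$M{\left(X \right)} = \frac{\left(-6 + 2 X\right)^{2}}{X}$ ($M{\left(X \right)} = \frac{\left(\left(X - 6\right) + X\right)^{2}}{X} = \frac{\left(\left(-6 + X\right) + X\right)^{2}}{X} = \frac{\left(-6 + 2 X\right)^{2}}{X}$)
$M{\left(-33 \right)} - \left(-34\right) 639 = \frac{4 \left(-3 - 33\right)^{2}}{-33} - \left(-34\right) 639 = 4 \left(- \frac{1}{33}\right) \left(-36\right)^{2} - -21726 = 4 \left(- \frac{1}{33}\right) 1296 + 21726 = - \frac{1728}{11} + 21726 = \frac{237258}{11}$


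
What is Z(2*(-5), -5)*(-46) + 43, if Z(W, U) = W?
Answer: 503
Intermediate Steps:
Z(2*(-5), -5)*(-46) + 43 = (2*(-5))*(-46) + 43 = -10*(-46) + 43 = 460 + 43 = 503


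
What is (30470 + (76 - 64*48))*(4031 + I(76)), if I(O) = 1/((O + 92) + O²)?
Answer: 329142160305/2972 ≈ 1.1075e+8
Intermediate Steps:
I(O) = 1/(92 + O + O²) (I(O) = 1/((92 + O) + O²) = 1/(92 + O + O²))
(30470 + (76 - 64*48))*(4031 + I(76)) = (30470 + (76 - 64*48))*(4031 + 1/(92 + 76 + 76²)) = (30470 + (76 - 3072))*(4031 + 1/(92 + 76 + 5776)) = (30470 - 2996)*(4031 + 1/5944) = 27474*(4031 + 1/5944) = 27474*(23960265/5944) = 329142160305/2972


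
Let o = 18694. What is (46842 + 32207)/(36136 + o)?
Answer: 79049/54830 ≈ 1.4417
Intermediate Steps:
(46842 + 32207)/(36136 + o) = (46842 + 32207)/(36136 + 18694) = 79049/54830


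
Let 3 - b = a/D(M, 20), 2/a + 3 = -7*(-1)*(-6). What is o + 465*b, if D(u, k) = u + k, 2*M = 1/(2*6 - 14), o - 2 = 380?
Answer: 421397/237 ≈ 1778.0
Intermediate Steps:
o = 382 (o = 2 + 380 = 382)
M = -1/4 (M = 1/(2*(2*6 - 14)) = 1/(2*(12 - 14)) = (1/2)/(-2) = (1/2)*(-1/2) = -1/4 ≈ -0.25000)
D(u, k) = k + u
a = -2/45 (a = 2/(-3 - 7*(-1)*(-6)) = 2/(-3 + 7*(-6)) = 2/(-3 - 42) = 2/(-45) = 2*(-1/45) = -2/45 ≈ -0.044444)
b = 10673/3555 (b = 3 - (-2)/(45*(20 - 1/4)) = 3 - (-2)/(45*79/4) = 3 - (-2)*4/(45*79) = 3 - 1*(-8/3555) = 3 + 8/3555 = 10673/3555 ≈ 3.0023)
o + 465*b = 382 + 465*(10673/3555) = 382 + 330863/237 = 421397/237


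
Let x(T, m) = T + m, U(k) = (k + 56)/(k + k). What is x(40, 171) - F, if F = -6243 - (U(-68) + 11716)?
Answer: 617783/34 ≈ 18170.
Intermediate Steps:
U(k) = (56 + k)/(2*k) (U(k) = (56 + k)/((2*k)) = (56 + k)*(1/(2*k)) = (56 + k)/(2*k))
F = -610609/34 (F = -6243 - ((1/2)*(56 - 68)/(-68) + 11716) = -6243 - ((1/2)*(-1/68)*(-12) + 11716) = -6243 - (3/34 + 11716) = -6243 - 1*398347/34 = -6243 - 398347/34 = -610609/34 ≈ -17959.)
x(40, 171) - F = (40 + 171) - 1*(-610609/34) = 211 + 610609/34 = 617783/34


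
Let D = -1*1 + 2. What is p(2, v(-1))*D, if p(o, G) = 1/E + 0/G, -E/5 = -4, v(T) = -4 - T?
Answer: 1/20 ≈ 0.050000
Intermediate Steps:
E = 20 (E = -5*(-4) = 20)
p(o, G) = 1/20 (p(o, G) = 1/20 + 0/G = 1*(1/20) + 0 = 1/20 + 0 = 1/20)
D = 1 (D = -1 + 2 = 1)
p(2, v(-1))*D = (1/20)*1 = 1/20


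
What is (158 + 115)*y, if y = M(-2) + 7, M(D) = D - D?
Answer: 1911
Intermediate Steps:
M(D) = 0
y = 7 (y = 0 + 7 = 7)
(158 + 115)*y = (158 + 115)*7 = 273*7 = 1911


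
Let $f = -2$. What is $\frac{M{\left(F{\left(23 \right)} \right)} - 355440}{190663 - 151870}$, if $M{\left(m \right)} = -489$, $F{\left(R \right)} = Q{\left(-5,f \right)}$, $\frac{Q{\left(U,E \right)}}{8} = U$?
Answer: $- \frac{118643}{12931} \approx -9.1751$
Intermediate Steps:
$Q{\left(U,E \right)} = 8 U$
$F{\left(R \right)} = -40$ ($F{\left(R \right)} = 8 \left(-5\right) = -40$)
$\frac{M{\left(F{\left(23 \right)} \right)} - 355440}{190663 - 151870} = \frac{-489 - 355440}{190663 - 151870} = - \frac{355929}{38793} = \left(-355929\right) \frac{1}{38793} = - \frac{118643}{12931}$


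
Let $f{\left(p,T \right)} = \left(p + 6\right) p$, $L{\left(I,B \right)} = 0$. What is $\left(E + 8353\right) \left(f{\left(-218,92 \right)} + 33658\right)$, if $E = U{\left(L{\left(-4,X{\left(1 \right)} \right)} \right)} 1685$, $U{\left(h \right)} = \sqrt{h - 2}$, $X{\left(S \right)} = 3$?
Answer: $667187522 + 134587690 i \sqrt{2} \approx 6.6719 \cdot 10^{8} + 1.9034 \cdot 10^{8} i$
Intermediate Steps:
$U{\left(h \right)} = \sqrt{-2 + h}$
$f{\left(p,T \right)} = p \left(6 + p\right)$ ($f{\left(p,T \right)} = \left(6 + p\right) p = p \left(6 + p\right)$)
$E = 1685 i \sqrt{2}$ ($E = \sqrt{-2 + 0} \cdot 1685 = \sqrt{-2} \cdot 1685 = i \sqrt{2} \cdot 1685 = 1685 i \sqrt{2} \approx 2382.9 i$)
$\left(E + 8353\right) \left(f{\left(-218,92 \right)} + 33658\right) = \left(1685 i \sqrt{2} + 8353\right) \left(- 218 \left(6 - 218\right) + 33658\right) = \left(8353 + 1685 i \sqrt{2}\right) \left(\left(-218\right) \left(-212\right) + 33658\right) = \left(8353 + 1685 i \sqrt{2}\right) \left(46216 + 33658\right) = \left(8353 + 1685 i \sqrt{2}\right) 79874 = 667187522 + 134587690 i \sqrt{2}$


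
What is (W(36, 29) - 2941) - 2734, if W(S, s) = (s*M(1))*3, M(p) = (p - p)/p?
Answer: -5675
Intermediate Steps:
M(p) = 0 (M(p) = 0/p = 0)
W(S, s) = 0 (W(S, s) = (s*0)*3 = 0*3 = 0)
(W(36, 29) - 2941) - 2734 = (0 - 2941) - 2734 = -2941 - 2734 = -5675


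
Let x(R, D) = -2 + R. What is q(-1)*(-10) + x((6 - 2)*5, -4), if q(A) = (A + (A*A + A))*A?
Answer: 8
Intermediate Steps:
q(A) = A*(A² + 2*A) (q(A) = (A + (A² + A))*A = (A + (A + A²))*A = (A² + 2*A)*A = A*(A² + 2*A))
q(-1)*(-10) + x((6 - 2)*5, -4) = ((-1)²*(2 - 1))*(-10) + (-2 + (6 - 2)*5) = (1*1)*(-10) + (-2 + 4*5) = 1*(-10) + (-2 + 20) = -10 + 18 = 8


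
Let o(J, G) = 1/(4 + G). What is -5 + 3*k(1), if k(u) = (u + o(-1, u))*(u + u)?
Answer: 11/5 ≈ 2.2000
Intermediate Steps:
k(u) = 2*u*(u + 1/(4 + u)) (k(u) = (u + 1/(4 + u))*(u + u) = (u + 1/(4 + u))*(2*u) = 2*u*(u + 1/(4 + u)))
-5 + 3*k(1) = -5 + 3*(2*1*(1 + 1*(4 + 1))/(4 + 1)) = -5 + 3*(2*1*(1 + 1*5)/5) = -5 + 3*(2*1*(⅕)*(1 + 5)) = -5 + 3*(2*1*(⅕)*6) = -5 + 3*(12/5) = -5 + 36/5 = 11/5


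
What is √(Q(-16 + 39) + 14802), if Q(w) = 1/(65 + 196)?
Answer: √112036367/87 ≈ 121.66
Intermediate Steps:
Q(w) = 1/261
√(Q(-16 + 39) + 14802) = √(1/261 + 14802) = √(3863323/261) = √112036367/87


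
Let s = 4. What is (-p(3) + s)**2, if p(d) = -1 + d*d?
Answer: 16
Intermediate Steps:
p(d) = -1 + d**2
(-p(3) + s)**2 = (-(-1 + 3**2) + 4)**2 = (-(-1 + 9) + 4)**2 = (-1*8 + 4)**2 = (-8 + 4)**2 = (-4)**2 = 16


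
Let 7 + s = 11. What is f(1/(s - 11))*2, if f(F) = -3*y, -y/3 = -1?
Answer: -18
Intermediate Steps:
y = 3 (y = -3*(-1) = 3)
s = 4 (s = -7 + 11 = 4)
f(F) = -9 (f(F) = -3*3 = -9)
f(1/(s - 11))*2 = -9*2 = -18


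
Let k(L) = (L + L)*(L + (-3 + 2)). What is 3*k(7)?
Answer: 252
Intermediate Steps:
k(L) = 2*L*(-1 + L) (k(L) = (2*L)*(L - 1) = (2*L)*(-1 + L) = 2*L*(-1 + L))
3*k(7) = 3*(2*7*(-1 + 7)) = 3*(2*7*6) = 3*84 = 252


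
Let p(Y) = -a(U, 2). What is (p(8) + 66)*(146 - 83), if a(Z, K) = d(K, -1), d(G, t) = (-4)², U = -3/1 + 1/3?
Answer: 3150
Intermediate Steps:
U = -8/3 (U = -3*1 + 1*(⅓) = -3 + ⅓ = -8/3 ≈ -2.6667)
d(G, t) = 16
a(Z, K) = 16
p(Y) = -16 (p(Y) = -1*16 = -16)
(p(8) + 66)*(146 - 83) = (-16 + 66)*(146 - 83) = 50*63 = 3150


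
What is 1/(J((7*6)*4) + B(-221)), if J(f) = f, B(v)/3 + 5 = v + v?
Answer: -1/1173 ≈ -0.00085251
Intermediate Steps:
B(v) = -15 + 6*v (B(v) = -15 + 3*(v + v) = -15 + 3*(2*v) = -15 + 6*v)
1/(J((7*6)*4) + B(-221)) = 1/((7*6)*4 + (-15 + 6*(-221))) = 1/(42*4 + (-15 - 1326)) = 1/(168 - 1341) = 1/(-1173) = -1/1173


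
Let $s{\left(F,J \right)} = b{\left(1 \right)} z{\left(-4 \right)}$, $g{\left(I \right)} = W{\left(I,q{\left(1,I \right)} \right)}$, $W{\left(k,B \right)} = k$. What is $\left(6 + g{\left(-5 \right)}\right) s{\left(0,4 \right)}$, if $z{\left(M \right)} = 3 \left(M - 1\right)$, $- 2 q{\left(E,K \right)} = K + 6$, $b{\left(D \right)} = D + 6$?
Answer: $-105$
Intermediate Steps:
$b{\left(D \right)} = 6 + D$
$q{\left(E,K \right)} = -3 - \frac{K}{2}$ ($q{\left(E,K \right)} = - \frac{K + 6}{2} = - \frac{6 + K}{2} = -3 - \frac{K}{2}$)
$g{\left(I \right)} = I$
$z{\left(M \right)} = -3 + 3 M$ ($z{\left(M \right)} = 3 \left(-1 + M\right) = -3 + 3 M$)
$s{\left(F,J \right)} = -105$ ($s{\left(F,J \right)} = \left(6 + 1\right) \left(-3 + 3 \left(-4\right)\right) = 7 \left(-3 - 12\right) = 7 \left(-15\right) = -105$)
$\left(6 + g{\left(-5 \right)}\right) s{\left(0,4 \right)} = \left(6 - 5\right) \left(-105\right) = 1 \left(-105\right) = -105$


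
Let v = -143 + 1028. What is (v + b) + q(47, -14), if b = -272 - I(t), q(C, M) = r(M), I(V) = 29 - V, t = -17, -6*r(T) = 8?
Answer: 1697/3 ≈ 565.67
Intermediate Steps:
v = 885
r(T) = -4/3 (r(T) = -1/6*8 = -4/3)
q(C, M) = -4/3
b = -318 (b = -272 - (29 - 1*(-17)) = -272 - (29 + 17) = -272 - 1*46 = -272 - 46 = -318)
(v + b) + q(47, -14) = (885 - 318) - 4/3 = 567 - 4/3 = 1697/3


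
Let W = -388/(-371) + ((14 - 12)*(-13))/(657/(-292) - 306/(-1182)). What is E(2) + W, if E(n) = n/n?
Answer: 8791919/582099 ≈ 15.104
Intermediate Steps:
E(n) = 1
W = 8209820/582099 (W = -388*(-1/371) + (2*(-13))/(657*(-1/292) - 306*(-1/1182)) = 388/371 - 26/(-9/4 + 51/197) = 388/371 - 26/(-1569/788) = 388/371 - 26*(-788/1569) = 388/371 + 20488/1569 = 8209820/582099 ≈ 14.104)
E(2) + W = 1 + 8209820/582099 = 8791919/582099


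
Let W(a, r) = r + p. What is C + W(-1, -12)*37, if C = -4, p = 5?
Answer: -263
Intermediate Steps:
W(a, r) = 5 + r (W(a, r) = r + 5 = 5 + r)
C + W(-1, -12)*37 = -4 + (5 - 12)*37 = -4 - 7*37 = -4 - 259 = -263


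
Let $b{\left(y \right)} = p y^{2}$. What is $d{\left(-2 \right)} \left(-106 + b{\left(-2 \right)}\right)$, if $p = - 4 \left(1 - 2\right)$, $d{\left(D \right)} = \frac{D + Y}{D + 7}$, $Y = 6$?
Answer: $-72$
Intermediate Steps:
$d{\left(D \right)} = \frac{6 + D}{7 + D}$ ($d{\left(D \right)} = \frac{D + 6}{D + 7} = \frac{6 + D}{7 + D}$)
$p = 4$ ($p = \left(-4\right) \left(-1\right) = 4$)
$b{\left(y \right)} = 4 y^{2}$
$d{\left(-2 \right)} \left(-106 + b{\left(-2 \right)}\right) = \frac{6 - 2}{7 - 2} \left(-106 + 4 \left(-2\right)^{2}\right) = \frac{1}{5} \cdot 4 \left(-106 + 4 \cdot 4\right) = \frac{1}{5} \cdot 4 \left(-106 + 16\right) = \frac{4}{5} \left(-90\right) = -72$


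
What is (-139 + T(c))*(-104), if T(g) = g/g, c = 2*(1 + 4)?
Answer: 14352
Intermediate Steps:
c = 10 (c = 2*5 = 10)
T(g) = 1
(-139 + T(c))*(-104) = (-139 + 1)*(-104) = -138*(-104) = 14352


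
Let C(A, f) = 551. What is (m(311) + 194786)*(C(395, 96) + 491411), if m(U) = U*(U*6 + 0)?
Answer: 381325649744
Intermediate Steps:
m(U) = 6*U² (m(U) = U*(6*U + 0) = U*(6*U) = 6*U²)
(m(311) + 194786)*(C(395, 96) + 491411) = (6*311² + 194786)*(551 + 491411) = (6*96721 + 194786)*491962 = (580326 + 194786)*491962 = 775112*491962 = 381325649744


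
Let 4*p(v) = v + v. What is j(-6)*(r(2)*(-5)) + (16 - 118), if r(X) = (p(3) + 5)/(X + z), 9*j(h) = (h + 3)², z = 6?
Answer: -1697/16 ≈ -106.06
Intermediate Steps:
p(v) = v/2 (p(v) = (v + v)/4 = (2*v)/4 = v/2)
j(h) = (3 + h)²/9 (j(h) = (h + 3)²/9 = (3 + h)²/9)
r(X) = 13/(2*(6 + X)) (r(X) = ((½)*3 + 5)/(X + 6) = (3/2 + 5)/(6 + X) = 13/(2*(6 + X)))
j(-6)*(r(2)*(-5)) + (16 - 118) = ((3 - 6)²/9)*((13/(2*(6 + 2)))*(-5)) + (16 - 118) = ((⅑)*(-3)²)*(((13/2)/8)*(-5)) - 102 = ((⅑)*9)*(((13/2)*(⅛))*(-5)) - 102 = 1*((13/16)*(-5)) - 102 = 1*(-65/16) - 102 = -65/16 - 102 = -1697/16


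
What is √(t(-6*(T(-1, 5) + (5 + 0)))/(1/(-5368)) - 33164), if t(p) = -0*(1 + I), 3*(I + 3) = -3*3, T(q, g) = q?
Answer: 2*I*√8291 ≈ 182.11*I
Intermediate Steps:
I = -6 (I = -3 + (-3*3)/3 = -3 + (⅓)*(-9) = -3 - 3 = -6)
t(p) = 0 (t(p) = -0*(1 - 6) = -0*(-5) = -2*0 = 0)
√(t(-6*(T(-1, 5) + (5 + 0)))/(1/(-5368)) - 33164) = √(0/(1/(-5368)) - 33164) = √(0/(-1/5368) - 33164) = √(0*(-5368) - 33164) = √(0 - 33164) = √(-33164) = 2*I*√8291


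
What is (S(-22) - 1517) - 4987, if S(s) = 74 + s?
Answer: -6452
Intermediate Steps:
(S(-22) - 1517) - 4987 = ((74 - 22) - 1517) - 4987 = (52 - 1517) - 4987 = -1465 - 4987 = -6452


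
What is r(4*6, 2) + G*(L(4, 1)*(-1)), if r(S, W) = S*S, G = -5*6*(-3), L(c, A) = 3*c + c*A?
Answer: -864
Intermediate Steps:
L(c, A) = 3*c + A*c
G = 90 (G = -30*(-3) = 90)
r(S, W) = S**2
r(4*6, 2) + G*(L(4, 1)*(-1)) = (4*6)**2 + 90*((4*(3 + 1))*(-1)) = 24**2 + 90*((4*4)*(-1)) = 576 + 90*(16*(-1)) = 576 + 90*(-16) = 576 - 1440 = -864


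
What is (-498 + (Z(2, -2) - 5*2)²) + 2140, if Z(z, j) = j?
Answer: 1786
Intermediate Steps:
(-498 + (Z(2, -2) - 5*2)²) + 2140 = (-498 + (-2 - 5*2)²) + 2140 = (-498 + (-2 - 10)²) + 2140 = (-498 + (-12)²) + 2140 = (-498 + 144) + 2140 = -354 + 2140 = 1786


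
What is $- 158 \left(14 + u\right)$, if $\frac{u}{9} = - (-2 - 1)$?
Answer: $-6478$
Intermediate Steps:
$u = 27$ ($u = 9 \left(- (-2 - 1)\right) = 9 \left(\left(-1\right) \left(-3\right)\right) = 9 \cdot 3 = 27$)
$- 158 \left(14 + u\right) = - 158 \left(14 + 27\right) = \left(-158\right) 41 = -6478$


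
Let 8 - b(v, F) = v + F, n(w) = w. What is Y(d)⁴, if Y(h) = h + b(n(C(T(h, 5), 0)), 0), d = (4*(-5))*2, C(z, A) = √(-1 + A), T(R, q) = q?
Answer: (32 + I)⁴ ≈ 1.0424e+6 + 1.3094e+5*I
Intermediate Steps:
d = -40 (d = -20*2 = -40)
b(v, F) = 8 - F - v (b(v, F) = 8 - (v + F) = 8 - (F + v) = 8 + (-F - v) = 8 - F - v)
Y(h) = 8 + h - I (Y(h) = h + (8 - 1*0 - √(-1 + 0)) = h + (8 + 0 - √(-1)) = h + (8 + 0 - I) = h + (8 - I) = 8 + h - I)
Y(d)⁴ = (8 - 40 - I)⁴ = (-32 - I)⁴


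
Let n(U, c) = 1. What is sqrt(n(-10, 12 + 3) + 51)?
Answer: 2*sqrt(13) ≈ 7.2111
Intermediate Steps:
sqrt(n(-10, 12 + 3) + 51) = sqrt(1 + 51) = sqrt(52) = 2*sqrt(13)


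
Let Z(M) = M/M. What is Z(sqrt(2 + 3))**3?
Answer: 1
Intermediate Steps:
Z(M) = 1
Z(sqrt(2 + 3))**3 = 1**3 = 1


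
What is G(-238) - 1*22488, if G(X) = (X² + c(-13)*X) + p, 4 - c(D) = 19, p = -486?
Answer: 37240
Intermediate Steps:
c(D) = -15 (c(D) = 4 - 1*19 = 4 - 19 = -15)
G(X) = -486 + X² - 15*X (G(X) = (X² - 15*X) - 486 = -486 + X² - 15*X)
G(-238) - 1*22488 = (-486 + (-238)² - 15*(-238)) - 1*22488 = (-486 + 56644 + 3570) - 22488 = 59728 - 22488 = 37240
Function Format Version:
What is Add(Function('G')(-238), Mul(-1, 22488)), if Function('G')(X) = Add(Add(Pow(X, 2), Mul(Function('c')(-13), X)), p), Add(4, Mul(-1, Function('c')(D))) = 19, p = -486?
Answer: 37240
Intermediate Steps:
Function('c')(D) = -15 (Function('c')(D) = Add(4, Mul(-1, 19)) = Add(4, -19) = -15)
Function('G')(X) = Add(-486, Pow(X, 2), Mul(-15, X)) (Function('G')(X) = Add(Add(Pow(X, 2), Mul(-15, X)), -486) = Add(-486, Pow(X, 2), Mul(-15, X)))
Add(Function('G')(-238), Mul(-1, 22488)) = Add(Add(-486, Pow(-238, 2), Mul(-15, -238)), Mul(-1, 22488)) = Add(Add(-486, 56644, 3570), -22488) = Add(59728, -22488) = 37240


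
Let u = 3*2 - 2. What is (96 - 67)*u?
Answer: 116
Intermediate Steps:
u = 4 (u = 6 - 2 = 4)
(96 - 67)*u = (96 - 67)*4 = 29*4 = 116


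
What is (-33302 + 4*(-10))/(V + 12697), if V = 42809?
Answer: -5557/9251 ≈ -0.60069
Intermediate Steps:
(-33302 + 4*(-10))/(V + 12697) = (-33302 + 4*(-10))/(42809 + 12697) = (-33302 - 40)/55506 = -33342*1/55506 = -5557/9251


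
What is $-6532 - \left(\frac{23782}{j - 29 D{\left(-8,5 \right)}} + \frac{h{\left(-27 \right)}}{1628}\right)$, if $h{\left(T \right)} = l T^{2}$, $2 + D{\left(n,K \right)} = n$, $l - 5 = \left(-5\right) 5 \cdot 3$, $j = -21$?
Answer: $- \frac{1442780925}{218966} \approx -6589.1$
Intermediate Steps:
$l = -70$ ($l = 5 + \left(-5\right) 5 \cdot 3 = 5 - 75 = -70$)
$D{\left(n,K \right)} = -2 + n$
$h{\left(T \right)} = - 70 T^{2}$
$-6532 - \left(\frac{23782}{j - 29 D{\left(-8,5 \right)}} + \frac{h{\left(-27 \right)}}{1628}\right) = -6532 - \left(\frac{23782}{-21 - 29 \left(-2 - 8\right)} + \frac{\left(-70\right) \left(-27\right)^{2}}{1628}\right) = -6532 - \left(\frac{23782}{-21 - -290} + \left(-70\right) 729 \cdot \frac{1}{1628}\right) = -6532 - \left(\frac{23782}{-21 + 290} - \frac{25515}{814}\right) = -6532 - \left(\frac{23782}{269} - \frac{25515}{814}\right) = -6532 - \frac{12495013}{218966} = - \frac{1442780925}{218966}$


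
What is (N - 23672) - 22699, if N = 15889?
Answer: -30482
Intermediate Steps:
(N - 23672) - 22699 = (15889 - 23672) - 22699 = -7783 - 22699 = -30482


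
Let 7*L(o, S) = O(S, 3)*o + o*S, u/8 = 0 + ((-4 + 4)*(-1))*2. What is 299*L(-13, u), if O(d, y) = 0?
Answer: 0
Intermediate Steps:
u = 0 (u = 8*(0 + ((-4 + 4)*(-1))*2) = 8*(0 + (0*(-1))*2) = 8*(0 + 0*2) = 8*(0 + 0) = 8*0 = 0)
L(o, S) = S*o/7 (L(o, S) = (0*o + o*S)/7 = (0 + S*o)/7 = (S*o)/7 = S*o/7)
299*L(-13, u) = 299*((⅐)*0*(-13)) = 299*0 = 0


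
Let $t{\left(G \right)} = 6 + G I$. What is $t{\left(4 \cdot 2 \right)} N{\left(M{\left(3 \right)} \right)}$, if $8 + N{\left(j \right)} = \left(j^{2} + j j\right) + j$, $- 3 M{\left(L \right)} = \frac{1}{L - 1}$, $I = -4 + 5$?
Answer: $- \frac{1022}{9} \approx -113.56$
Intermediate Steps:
$I = 1$
$t{\left(G \right)} = 6 + G$ ($t{\left(G \right)} = 6 + G 1 = 6 + G$)
$M{\left(L \right)} = - \frac{1}{3 \left(-1 + L\right)}$ ($M{\left(L \right)} = - \frac{1}{3 \left(L - 1\right)} = - \frac{1}{3 \left(-1 + L\right)}$)
$N{\left(j \right)} = -8 + j + 2 j^{2}$ ($N{\left(j \right)} = -8 + \left(\left(j^{2} + j j\right) + j\right) = -8 + \left(\left(j^{2} + j^{2}\right) + j\right) = -8 + \left(2 j^{2} + j\right) = -8 + \left(j + 2 j^{2}\right) = -8 + j + 2 j^{2}$)
$t{\left(4 \cdot 2 \right)} N{\left(M{\left(3 \right)} \right)} = \left(6 + 4 \cdot 2\right) \left(-8 - \frac{1}{-3 + 3 \cdot 3} + 2 \left(- \frac{1}{-3 + 3 \cdot 3}\right)^{2}\right) = \left(6 + 8\right) \left(-8 - \frac{1}{-3 + 9} + 2 \left(- \frac{1}{-3 + 9}\right)^{2}\right) = 14 \left(-8 - \frac{1}{6} + 2 \left(- \frac{1}{6}\right)^{2}\right) = 14 \left(-8 - \frac{1}{6} + 2 \cdot \frac{1}{36}\right) = 14 \left(-8 - \frac{1}{6} + \frac{1}{18}\right) = 14 \left(- \frac{73}{9}\right) = - \frac{1022}{9}$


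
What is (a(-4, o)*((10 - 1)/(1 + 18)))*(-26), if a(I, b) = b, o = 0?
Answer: 0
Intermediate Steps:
(a(-4, o)*((10 - 1)/(1 + 18)))*(-26) = (0*((10 - 1)/(1 + 18)))*(-26) = (0*(9/19))*(-26) = 0*(-26) = 0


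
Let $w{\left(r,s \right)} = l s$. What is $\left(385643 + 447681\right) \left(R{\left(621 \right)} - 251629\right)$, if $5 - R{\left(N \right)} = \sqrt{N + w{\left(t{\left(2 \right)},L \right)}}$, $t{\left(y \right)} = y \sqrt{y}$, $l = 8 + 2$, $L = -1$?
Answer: $-209684318176 - 833324 \sqrt{611} \approx -2.097 \cdot 10^{11}$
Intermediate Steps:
$l = 10$
$t{\left(y \right)} = y^{\frac{3}{2}}$
$w{\left(r,s \right)} = 10 s$
$R{\left(N \right)} = 5 - \sqrt{-10 + N}$ ($R{\left(N \right)} = 5 - \sqrt{N + 10 \left(-1\right)} = 5 - \sqrt{N - 10} = 5 - \sqrt{-10 + N}$)
$\left(385643 + 447681\right) \left(R{\left(621 \right)} - 251629\right) = \left(385643 + 447681\right) \left(\left(5 - \sqrt{-10 + 621}\right) - 251629\right) = 833324 \left(\left(5 - \sqrt{611}\right) - 251629\right) = 833324 \left(-251624 - \sqrt{611}\right) = -209684318176 - 833324 \sqrt{611}$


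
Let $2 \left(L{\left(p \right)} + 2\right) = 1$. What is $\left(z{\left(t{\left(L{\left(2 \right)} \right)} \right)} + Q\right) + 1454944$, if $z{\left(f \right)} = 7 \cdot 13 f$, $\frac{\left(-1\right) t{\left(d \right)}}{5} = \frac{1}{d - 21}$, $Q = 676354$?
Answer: $\frac{19181864}{9} \approx 2.1313 \cdot 10^{6}$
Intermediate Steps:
$L{\left(p \right)} = - \frac{3}{2}$ ($L{\left(p \right)} = -2 + \frac{1}{2} \cdot 1 = -2 + \frac{1}{2} = - \frac{3}{2}$)
$t{\left(d \right)} = - \frac{5}{-21 + d}$ ($t{\left(d \right)} = - \frac{5}{d - 21} = - \frac{5}{-21 + d}$)
$z{\left(f \right)} = 91 f$
$\left(z{\left(t{\left(L{\left(2 \right)} \right)} \right)} + Q\right) + 1454944 = \left(91 \left(- \frac{5}{-21 - \frac{3}{2}}\right) + 676354\right) + 1454944 = \left(91 \left(- \frac{5}{- \frac{45}{2}}\right) + 676354\right) + 1454944 = \left(91 \left(\left(-5\right) \left(- \frac{2}{45}\right)\right) + 676354\right) + 1454944 = \left(91 \cdot \frac{2}{9} + 676354\right) + 1454944 = \left(\frac{182}{9} + 676354\right) + 1454944 = \frac{6087368}{9} + 1454944 = \frac{19181864}{9}$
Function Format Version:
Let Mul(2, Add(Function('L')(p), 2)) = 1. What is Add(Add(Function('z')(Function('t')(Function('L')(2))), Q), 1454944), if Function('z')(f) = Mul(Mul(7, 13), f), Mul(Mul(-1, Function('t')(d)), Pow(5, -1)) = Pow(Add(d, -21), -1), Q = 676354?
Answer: Rational(19181864, 9) ≈ 2.1313e+6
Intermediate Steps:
Function('L')(p) = Rational(-3, 2) (Function('L')(p) = Add(-2, Mul(Rational(1, 2), 1)) = Add(-2, Rational(1, 2)) = Rational(-3, 2))
Function('t')(d) = Mul(-5, Pow(Add(-21, d), -1)) (Function('t')(d) = Mul(-5, Pow(Add(d, -21), -1)) = Mul(-5, Pow(Add(-21, d), -1)))
Function('z')(f) = Mul(91, f)
Add(Add(Function('z')(Function('t')(Function('L')(2))), Q), 1454944) = Add(Add(Mul(91, Mul(-5, Pow(Add(-21, Rational(-3, 2)), -1))), 676354), 1454944) = Add(Add(Mul(91, Mul(-5, Pow(Rational(-45, 2), -1))), 676354), 1454944) = Add(Add(Mul(91, Mul(-5, Rational(-2, 45))), 676354), 1454944) = Add(Add(Mul(91, Rational(2, 9)), 676354), 1454944) = Add(Add(Rational(182, 9), 676354), 1454944) = Add(Rational(6087368, 9), 1454944) = Rational(19181864, 9)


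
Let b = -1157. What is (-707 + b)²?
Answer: 3474496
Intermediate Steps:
(-707 + b)² = (-707 - 1157)² = (-1864)² = 3474496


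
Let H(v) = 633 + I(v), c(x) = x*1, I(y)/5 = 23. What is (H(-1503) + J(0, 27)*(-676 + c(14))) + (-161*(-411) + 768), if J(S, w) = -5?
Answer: 70997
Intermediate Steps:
I(y) = 115 (I(y) = 5*23 = 115)
c(x) = x
H(v) = 748 (H(v) = 633 + 115 = 748)
(H(-1503) + J(0, 27)*(-676 + c(14))) + (-161*(-411) + 768) = (748 - 5*(-676 + 14)) + (-161*(-411) + 768) = (748 - 5*(-662)) + (66171 + 768) = (748 + 3310) + 66939 = 4058 + 66939 = 70997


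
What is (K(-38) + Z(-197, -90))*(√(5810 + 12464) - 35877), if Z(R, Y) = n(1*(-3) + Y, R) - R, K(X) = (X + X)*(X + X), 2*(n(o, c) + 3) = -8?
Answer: -214042182 + 5966*√18274 ≈ -2.1324e+8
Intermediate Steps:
n(o, c) = -7 (n(o, c) = -3 + (½)*(-8) = -3 - 4 = -7)
K(X) = 4*X² (K(X) = (2*X)*(2*X) = 4*X²)
Z(R, Y) = -7 - R
(K(-38) + Z(-197, -90))*(√(5810 + 12464) - 35877) = (4*(-38)² + (-7 - 1*(-197)))*(√(5810 + 12464) - 35877) = (4*1444 + (-7 + 197))*(√18274 - 35877) = (5776 + 190)*(-35877 + √18274) = 5966*(-35877 + √18274) = -214042182 + 5966*√18274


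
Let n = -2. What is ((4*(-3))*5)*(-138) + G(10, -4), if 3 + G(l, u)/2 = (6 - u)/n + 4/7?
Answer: 57856/7 ≈ 8265.1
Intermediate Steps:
G(l, u) = -76/7 + u (G(l, u) = -6 + 2*((6 - u)/(-2) + 4/7) = -6 + 2*((6 - u)*(-½) + 4*(⅐)) = -6 + 2*((-3 + u/2) + 4/7) = -6 + 2*(-17/7 + u/2) = -6 + (-34/7 + u) = -76/7 + u)
((4*(-3))*5)*(-138) + G(10, -4) = ((4*(-3))*5)*(-138) + (-76/7 - 4) = -12*5*(-138) - 104/7 = -60*(-138) - 104/7 = 8280 - 104/7 = 57856/7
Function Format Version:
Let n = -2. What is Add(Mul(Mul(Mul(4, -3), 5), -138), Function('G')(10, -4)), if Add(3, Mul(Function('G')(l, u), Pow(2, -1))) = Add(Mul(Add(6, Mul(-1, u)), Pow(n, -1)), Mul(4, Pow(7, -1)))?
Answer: Rational(57856, 7) ≈ 8265.1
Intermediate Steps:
Function('G')(l, u) = Add(Rational(-76, 7), u) (Function('G')(l, u) = Add(-6, Mul(2, Add(Mul(Add(6, Mul(-1, u)), Pow(-2, -1)), Mul(4, Pow(7, -1))))) = Add(-6, Mul(2, Add(Mul(Add(6, Mul(-1, u)), Rational(-1, 2)), Mul(4, Rational(1, 7))))) = Add(-6, Mul(2, Add(Add(-3, Mul(Rational(1, 2), u)), Rational(4, 7)))) = Add(-6, Mul(2, Add(Rational(-17, 7), Mul(Rational(1, 2), u)))) = Add(-6, Add(Rational(-34, 7), u)) = Add(Rational(-76, 7), u))
Add(Mul(Mul(Mul(4, -3), 5), -138), Function('G')(10, -4)) = Add(Mul(Mul(Mul(4, -3), 5), -138), Add(Rational(-76, 7), -4)) = Add(Mul(Mul(-12, 5), -138), Rational(-104, 7)) = Add(Mul(-60, -138), Rational(-104, 7)) = Add(8280, Rational(-104, 7)) = Rational(57856, 7)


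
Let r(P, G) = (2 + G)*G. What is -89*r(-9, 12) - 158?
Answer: -15110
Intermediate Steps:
r(P, G) = G*(2 + G)
-89*r(-9, 12) - 158 = -1068*(2 + 12) - 158 = -1068*14 - 158 = -89*168 - 158 = -14952 - 158 = -15110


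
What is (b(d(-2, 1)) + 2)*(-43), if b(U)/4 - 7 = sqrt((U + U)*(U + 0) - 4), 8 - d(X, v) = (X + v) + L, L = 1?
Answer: -1290 - 344*sqrt(31) ≈ -3205.3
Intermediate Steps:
d(X, v) = 7 - X - v (d(X, v) = 8 - ((X + v) + 1) = 8 - (1 + X + v) = 8 + (-1 - X - v) = 7 - X - v)
b(U) = 28 + 4*sqrt(-4 + 2*U**2) (b(U) = 28 + 4*sqrt((U + U)*(U + 0) - 4) = 28 + 4*sqrt((2*U)*U - 4) = 28 + 4*sqrt(2*U**2 - 4) = 28 + 4*sqrt(-4 + 2*U**2))
(b(d(-2, 1)) + 2)*(-43) = ((28 + 4*sqrt(-4 + 2*(7 - 1*(-2) - 1*1)**2)) + 2)*(-43) = ((28 + 4*sqrt(-4 + 2*(7 + 2 - 1)**2)) + 2)*(-43) = ((28 + 4*sqrt(-4 + 2*8**2)) + 2)*(-43) = ((28 + 4*sqrt(-4 + 2*64)) + 2)*(-43) = ((28 + 4*sqrt(-4 + 128)) + 2)*(-43) = ((28 + 4*sqrt(124)) + 2)*(-43) = ((28 + 4*(2*sqrt(31))) + 2)*(-43) = ((28 + 8*sqrt(31)) + 2)*(-43) = (30 + 8*sqrt(31))*(-43) = -1290 - 344*sqrt(31)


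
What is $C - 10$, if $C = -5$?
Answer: $-15$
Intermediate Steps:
$C - 10 = -5 - 10 = -15$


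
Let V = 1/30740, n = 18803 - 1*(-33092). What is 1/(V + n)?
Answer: 30740/1595252301 ≈ 1.9270e-5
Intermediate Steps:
n = 51895 (n = 18803 + 33092 = 51895)
V = 1/30740 ≈ 3.2531e-5
1/(V + n) = 1/(1/30740 + 51895) = 1/(1595252301/30740) = 30740/1595252301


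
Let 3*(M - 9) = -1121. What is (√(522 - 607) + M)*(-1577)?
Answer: 1725238/3 - 1577*I*√85 ≈ 5.7508e+5 - 14539.0*I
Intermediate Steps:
M = -1094/3 (M = 9 + (⅓)*(-1121) = 9 - 1121/3 = -1094/3 ≈ -364.67)
(√(522 - 607) + M)*(-1577) = (√(522 - 607) - 1094/3)*(-1577) = (√(-85) - 1094/3)*(-1577) = (I*√85 - 1094/3)*(-1577) = (-1094/3 + I*√85)*(-1577) = 1725238/3 - 1577*I*√85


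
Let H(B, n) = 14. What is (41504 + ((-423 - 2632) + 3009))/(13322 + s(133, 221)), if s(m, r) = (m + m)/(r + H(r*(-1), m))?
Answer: 4871315/1565468 ≈ 3.1117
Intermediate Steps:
s(m, r) = 2*m/(14 + r) (s(m, r) = (m + m)/(r + 14) = (2*m)/(14 + r) = 2*m/(14 + r))
(41504 + ((-423 - 2632) + 3009))/(13322 + s(133, 221)) = (41504 + ((-423 - 2632) + 3009))/(13322 + 2*133/(14 + 221)) = (41504 + (-3055 + 3009))/(13322 + 2*133/235) = (41504 - 46)/(13322 + 2*133*(1/235)) = 41458/(13322 + 266/235) = 41458/(3130936/235) = 41458*(235/3130936) = 4871315/1565468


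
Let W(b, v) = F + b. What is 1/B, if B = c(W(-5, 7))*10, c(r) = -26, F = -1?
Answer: -1/260 ≈ -0.0038462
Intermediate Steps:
W(b, v) = -1 + b
B = -260 (B = -26*10 = -260)
1/B = 1/(-260) = -1/260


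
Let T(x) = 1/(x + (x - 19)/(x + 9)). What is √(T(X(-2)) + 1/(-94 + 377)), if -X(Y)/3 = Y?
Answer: √94180702/21791 ≈ 0.44535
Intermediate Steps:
X(Y) = -3*Y
T(x) = 1/(x + (-19 + x)/(9 + x))
√(T(X(-2)) + 1/(-94 + 377)) = √((9 - 3*(-2))/(-19 + (-3*(-2))² + 10*(-3*(-2))) + 1/(-94 + 377)) = √((9 + 6)/(-19 + 6² + 10*6) + 1/283) = √(15/(-19 + 36 + 60) + 1/283) = √(15/77 + 1/283) = √(4322/21791) = √94180702/21791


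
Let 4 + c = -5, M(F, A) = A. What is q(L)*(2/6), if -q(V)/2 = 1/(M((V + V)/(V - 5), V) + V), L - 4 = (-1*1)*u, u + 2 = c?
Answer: -1/45 ≈ -0.022222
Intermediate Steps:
c = -9 (c = -4 - 5 = -9)
u = -11 (u = -2 - 9 = -11)
L = 15 (L = 4 - 1*1*(-11) = 4 - 1*(-11) = 4 + 11 = 15)
q(V) = -1/V (q(V) = -2/(V + V) = -2*1/(2*V) = -1/V)
q(L)*(2/6) = (-1/15)*(2/6) = (-1*1/15)*(2*(⅙)) = -1/15*⅓ = -1/45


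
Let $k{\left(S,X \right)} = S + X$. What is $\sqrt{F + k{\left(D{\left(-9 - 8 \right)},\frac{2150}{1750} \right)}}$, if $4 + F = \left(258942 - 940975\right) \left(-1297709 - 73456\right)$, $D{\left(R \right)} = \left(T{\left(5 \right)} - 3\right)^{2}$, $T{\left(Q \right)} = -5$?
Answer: $\frac{\sqrt{1145595228670130}}{35} \approx 9.6705 \cdot 10^{5}$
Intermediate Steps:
$D{\left(R \right)} = 64$ ($D{\left(R \right)} = \left(-5 - 3\right)^{2} = \left(-8\right)^{2} = 64$)
$F = 935179778441$ ($F = -4 + \left(258942 - 940975\right) \left(-1297709 - 73456\right) = -4 - -935179778445 = -4 + 935179778445 = 935179778441$)
$\sqrt{F + k{\left(D{\left(-9 - 8 \right)},\frac{2150}{1750} \right)}} = \sqrt{935179778441 + \left(64 + \frac{2150}{1750}\right)} = \sqrt{935179778441 + \left(64 + 2150 \cdot \frac{1}{1750}\right)} = \sqrt{935179778441 + \left(64 + \frac{43}{35}\right)} = \sqrt{935179778441 + \frac{2283}{35}} = \sqrt{\frac{32731292247718}{35}} = \frac{\sqrt{1145595228670130}}{35}$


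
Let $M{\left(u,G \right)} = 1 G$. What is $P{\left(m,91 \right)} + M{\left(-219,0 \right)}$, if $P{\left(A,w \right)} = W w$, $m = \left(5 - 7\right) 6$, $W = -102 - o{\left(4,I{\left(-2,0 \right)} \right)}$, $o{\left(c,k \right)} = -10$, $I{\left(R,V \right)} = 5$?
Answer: $-8372$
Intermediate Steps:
$M{\left(u,G \right)} = G$
$W = -92$ ($W = -102 - -10 = -102 + 10 = -92$)
$m = -12$ ($m = \left(-2\right) 6 = -12$)
$P{\left(A,w \right)} = - 92 w$
$P{\left(m,91 \right)} + M{\left(-219,0 \right)} = \left(-92\right) 91 + 0 = -8372 + 0 = -8372$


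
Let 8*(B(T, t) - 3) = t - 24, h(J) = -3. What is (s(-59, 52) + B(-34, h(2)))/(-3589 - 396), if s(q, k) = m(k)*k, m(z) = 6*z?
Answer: -129789/31880 ≈ -4.0712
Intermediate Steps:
B(T, t) = t/8 (B(T, t) = 3 + (t - 24)/8 = 3 + (-24 + t)/8 = 3 + (-3 + t/8) = t/8)
s(q, k) = 6*k² (s(q, k) = (6*k)*k = 6*k²)
(s(-59, 52) + B(-34, h(2)))/(-3589 - 396) = (6*52² + (⅛)*(-3))/(-3589 - 396) = (6*2704 - 3/8)/(-3985) = (16224 - 3/8)*(-1/3985) = (129789/8)*(-1/3985) = -129789/31880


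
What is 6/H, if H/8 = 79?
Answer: 3/316 ≈ 0.0094937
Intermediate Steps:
H = 632 (H = 8*79 = 632)
6/H = 6/632 = 6*(1/632) = 3/316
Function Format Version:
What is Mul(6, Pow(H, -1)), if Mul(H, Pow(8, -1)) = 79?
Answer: Rational(3, 316) ≈ 0.0094937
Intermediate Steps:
H = 632 (H = Mul(8, 79) = 632)
Mul(6, Pow(H, -1)) = Mul(6, Pow(632, -1)) = Mul(6, Rational(1, 632)) = Rational(3, 316)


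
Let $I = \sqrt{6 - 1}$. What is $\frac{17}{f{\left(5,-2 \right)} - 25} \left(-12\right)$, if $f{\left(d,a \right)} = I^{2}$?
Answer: $\frac{51}{5} \approx 10.2$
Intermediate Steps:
$I = \sqrt{5} \approx 2.2361$
$f{\left(d,a \right)} = 5$ ($f{\left(d,a \right)} = \left(\sqrt{5}\right)^{2} = 5$)
$\frac{17}{f{\left(5,-2 \right)} - 25} \left(-12\right) = \frac{17}{5 - 25} \left(-12\right) = \frac{17}{-20} \left(-12\right) = 17 \left(- \frac{1}{20}\right) \left(-12\right) = \left(- \frac{17}{20}\right) \left(-12\right) = \frac{51}{5}$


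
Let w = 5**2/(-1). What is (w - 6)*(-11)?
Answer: 341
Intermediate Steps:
w = -25 (w = 25*(-1) = -25)
(w - 6)*(-11) = (-25 - 6)*(-11) = -31*(-11) = 341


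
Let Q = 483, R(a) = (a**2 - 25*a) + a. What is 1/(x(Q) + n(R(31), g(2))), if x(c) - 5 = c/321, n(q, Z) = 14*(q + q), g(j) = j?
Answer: 107/650828 ≈ 0.00016441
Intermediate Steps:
R(a) = a**2 - 24*a
n(q, Z) = 28*q (n(q, Z) = 14*(2*q) = 28*q)
x(c) = 5 + c/321
1/(x(Q) + n(R(31), g(2))) = 1/((5 + (1/321)*483) + 28*(31*(-24 + 31))) = 1/((5 + 161/107) + 28*(31*7)) = 1/(696/107 + 28*217) = 1/(696/107 + 6076) = 1/(650828/107) = 107/650828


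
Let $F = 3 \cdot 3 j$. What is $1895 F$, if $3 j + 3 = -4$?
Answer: $-39795$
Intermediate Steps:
$j = - \frac{7}{3}$ ($j = -1 + \frac{1}{3} \left(-4\right) = -1 - \frac{4}{3} = - \frac{7}{3} \approx -2.3333$)
$F = -21$ ($F = 3 \cdot 3 \left(- \frac{7}{3}\right) = 9 \left(- \frac{7}{3}\right) = -21$)
$1895 F = 1895 \left(-21\right) = -39795$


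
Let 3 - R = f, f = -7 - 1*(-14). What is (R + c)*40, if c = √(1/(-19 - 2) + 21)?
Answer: -160 + 80*√2310/21 ≈ 23.095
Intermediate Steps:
f = 7 (f = -7 + 14 = 7)
R = -4 (R = 3 - 1*7 = 3 - 7 = -4)
c = 2*√2310/21 (c = √(1/(-21) + 21) = √(-1/21 + 21) = √(440/21) = 2*√2310/21 ≈ 4.5774)
(R + c)*40 = (-4 + 2*√2310/21)*40 = -160 + 80*√2310/21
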